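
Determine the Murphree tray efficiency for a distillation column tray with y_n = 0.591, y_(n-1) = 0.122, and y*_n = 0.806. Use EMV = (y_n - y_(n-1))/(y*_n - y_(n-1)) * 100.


Murphree vapor efficiency: EMV = (y_n - y_(n-1)) / (y*_n - y_(n-1)) * 100
EMV = (0.591 - 0.122) / (0.806 - 0.122) * 100 = 0.469 / 0.684 * 100 = 68.57

68.57 %


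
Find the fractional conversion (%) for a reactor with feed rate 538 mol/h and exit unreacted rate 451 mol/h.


X = (F_in - F_out) / F_in * 100
Moles reacted = 538 - 451 = 87
X = 87 / 538 * 100
= 0.1617 * 100
= 16.17 %

16.17 %


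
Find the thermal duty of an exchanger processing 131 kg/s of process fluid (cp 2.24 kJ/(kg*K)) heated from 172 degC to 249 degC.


Q = m_dot * cp * delta_T
delta_T = 249 - 172 = 77 K
Q = 131 * 2.24 * 77
= 293.44 * 77
= 22594.88 kW

22594.88 kW


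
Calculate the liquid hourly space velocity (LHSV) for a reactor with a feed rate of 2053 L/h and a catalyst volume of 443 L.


LHSV = volumetric feed rate / catalyst volume
= 2053 L/h / 443 L
= 4.634 h^-1

4.634 h^-1


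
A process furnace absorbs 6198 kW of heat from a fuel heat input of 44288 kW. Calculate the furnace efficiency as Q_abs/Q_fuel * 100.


Furnace efficiency = Q_absorbed / Q_fuel * 100
= 6198 / 44288 * 100 = 13.99

13.99 %


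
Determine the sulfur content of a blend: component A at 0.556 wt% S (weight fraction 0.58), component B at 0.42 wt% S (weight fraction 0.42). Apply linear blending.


Linear sulfur blending: S_blend = x1*S1 + x2*S2
Contribution 1: 0.58 * 0.556 = 0.32248 wt%
Contribution 2: 0.42 * 0.42 = 0.1764 wt%
S_blend = 0.32248 + 0.1764 = 0.49888

0.49888 wt%


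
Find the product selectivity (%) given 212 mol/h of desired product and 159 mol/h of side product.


Selectivity = desired / (desired + undesired) * 100
Total products = 212 + 159 = 371 mol/h
S = 212 / 371 * 100
= 0.5714 * 100
= 57.14 %

57.14 %


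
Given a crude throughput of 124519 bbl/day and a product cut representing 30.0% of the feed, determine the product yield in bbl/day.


Crude throughput = 124519 bbl/day
Fraction yield = 30.0%
yield = throughput * fraction / 100
yield = 124519 * 30.0 / 100 = 37355.7

37355.7 bbl/day


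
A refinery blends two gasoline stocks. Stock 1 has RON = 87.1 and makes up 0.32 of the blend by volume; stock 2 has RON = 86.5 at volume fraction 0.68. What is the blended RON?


Linear blending: RON_blend = sum(vi * RONi)
Contribution 1: 0.32 * 87.1 = 27.872
Contribution 2: 0.68 * 86.5 = 58.82
RON_blend = 27.872 + 58.82 = 86.692

86.692


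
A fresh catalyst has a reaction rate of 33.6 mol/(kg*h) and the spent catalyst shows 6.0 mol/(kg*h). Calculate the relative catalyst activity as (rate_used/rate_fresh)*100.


Activity (%) = (rate_used / rate_fresh) * 100
rate_used = 6.0, rate_fresh = 33.6
= (6.0 / 33.6) * 100
= 0.1786 * 100 = 17.86

17.86 %


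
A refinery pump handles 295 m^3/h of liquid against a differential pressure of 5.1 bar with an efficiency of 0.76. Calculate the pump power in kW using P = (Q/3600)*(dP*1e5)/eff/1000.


Q = 295 / 3600 = 0.0819444 m^3/s
P = 0.0819444 * (5.1 * 1e5) / 0.76 / 1000 = 54.99

54.99 kW


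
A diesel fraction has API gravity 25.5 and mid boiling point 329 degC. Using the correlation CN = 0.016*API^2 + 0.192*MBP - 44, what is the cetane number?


CN = 0.016 * 25.5^2 + 0.192 * 329 - 44
CN = 10.404 + 63.168 - 44 = 29.572

29.572


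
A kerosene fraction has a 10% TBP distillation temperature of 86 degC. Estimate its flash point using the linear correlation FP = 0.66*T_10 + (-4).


FP = 0.66 * 86 + (-4) = 52.76

52.76 degC


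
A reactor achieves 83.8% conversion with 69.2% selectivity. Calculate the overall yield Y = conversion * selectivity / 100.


Overall yield = conversion (%) * selectivity (%) / 100
Conversion = 83.8%, Selectivity = 69.2%
Y = 83.8 * 69.2 / 100
= 57.9896 %

57.9896 %


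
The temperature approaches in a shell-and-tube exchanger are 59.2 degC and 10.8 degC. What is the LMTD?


LMTD = (dT1 - dT2) / ln(dT1/dT2)
= (59.2 - 10.8) / ln(59.2 / 10.8) = 48.4 / 1.70138 = 28.45

28.45 degC


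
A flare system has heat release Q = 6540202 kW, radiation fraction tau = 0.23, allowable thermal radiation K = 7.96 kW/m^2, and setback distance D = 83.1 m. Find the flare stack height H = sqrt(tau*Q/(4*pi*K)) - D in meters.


tau*Q/(4*pi*K) = 0.23 * 6540202 / (4 * pi * 7.96) = 15038.2
sqrt(15038.2) = 122.63
H = 122.63 - 83.1 = 39.53

39.53 m


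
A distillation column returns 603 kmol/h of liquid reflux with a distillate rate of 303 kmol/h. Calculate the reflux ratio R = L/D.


Reflux ratio definition: R = L / D (liquid returned / distillate withdrawn)
L = 603 kmol/h, D = 303 kmol/h
R = 603 / 303 = 1.990

1.990


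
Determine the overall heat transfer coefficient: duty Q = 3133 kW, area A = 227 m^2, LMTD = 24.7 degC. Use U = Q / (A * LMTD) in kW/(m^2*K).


From Q = U*A*LMTD, U = Q / (A * LMTD)
U = 3133 / (227 * 24.7) = 3133 / 5606.9 = 0.5588

0.5588 kW/(m^2*K)


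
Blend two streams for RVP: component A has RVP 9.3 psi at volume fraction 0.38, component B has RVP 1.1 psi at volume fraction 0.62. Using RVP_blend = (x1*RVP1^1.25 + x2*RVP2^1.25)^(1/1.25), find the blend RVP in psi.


Chevron index: RVP_blend = (sum xi*RVPi^1.25)^(1/1.25)
RVP^1.25 terms: 0.38 * 9.3^1.25 + 0.62 * 1.1^1.25 = 6.8699
RVP_blend = 6.8699^(1/1.25) = 4.673

4.673 psi


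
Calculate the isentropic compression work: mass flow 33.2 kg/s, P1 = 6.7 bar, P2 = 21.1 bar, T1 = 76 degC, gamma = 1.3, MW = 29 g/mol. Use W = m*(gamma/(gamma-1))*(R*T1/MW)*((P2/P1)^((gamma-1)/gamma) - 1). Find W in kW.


Isentropic work: W = m*(gamma/(gamma-1))*(R*T1/MW)*((P2/P1)^((gamma-1)/gamma) - 1)
T1 = 76 + 273.15 = 349.15 K
Pressure ratio = 21.1 / 6.7 = 3.14925
Exponent = (1.3 - 1)/1.3 = 0.230769
(P2/P1)^exp - 1 = 3.14925^0.230769 - 1 = 0.303079
W = 33.2 * 1.3 / 0.3 * 8.314 * 349.15 / 29 * 0.303079 = 4365

4365 kW


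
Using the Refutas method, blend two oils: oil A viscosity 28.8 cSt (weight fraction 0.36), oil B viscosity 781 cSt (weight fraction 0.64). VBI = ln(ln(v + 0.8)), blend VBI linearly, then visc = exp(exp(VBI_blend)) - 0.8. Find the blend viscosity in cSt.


Refutas method: VBN_i = 14.534*ln(ln(visc_i + 0.8)) + 10.975, blended linearly by mass fraction; since VBN is linear in VBI_i = ln(ln(visc_i + 0.8)) and the fractions sum to 1, blend VBI directly: visc = exp(exp(VBI_blend)) - 0.8
VBI_1 = ln(ln(28.8 + 0.8)) = 1.22017
VBI_2 = ln(ln(781 + 0.8)) = 1.89636
VBI_blend = 0.36 * 1.22017 + 0.64 * 1.89636 = 1.65293
visc_blend = exp(exp(1.65293)) - 0.8 = 184.6

184.6 cSt


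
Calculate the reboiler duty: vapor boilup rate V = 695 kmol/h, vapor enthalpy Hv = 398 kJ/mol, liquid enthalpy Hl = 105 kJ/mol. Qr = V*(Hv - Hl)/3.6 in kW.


Qr = 695 * (398 - 105) / 3.6 = 695 * 293 / 3.6 = 56570

56570 kW


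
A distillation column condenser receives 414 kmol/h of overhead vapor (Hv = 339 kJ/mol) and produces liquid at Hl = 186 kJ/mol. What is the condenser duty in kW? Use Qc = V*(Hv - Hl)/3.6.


Qc = 414 * (339 - 186) / 3.6 = 414 * 153 / 3.6 = 17600

17600 kW


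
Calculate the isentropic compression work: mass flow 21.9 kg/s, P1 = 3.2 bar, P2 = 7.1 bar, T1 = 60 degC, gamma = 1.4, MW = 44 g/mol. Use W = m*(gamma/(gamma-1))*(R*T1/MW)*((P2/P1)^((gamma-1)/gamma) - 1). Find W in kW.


Isentropic work: W = m*(gamma/(gamma-1))*(R*T1/MW)*((P2/P1)^((gamma-1)/gamma) - 1)
T1 = 60 + 273.15 = 333.15 K
Pressure ratio = 7.1 / 3.2 = 2.21875
Exponent = (1.4 - 1)/1.4 = 0.285714
(P2/P1)^exp - 1 = 2.21875^0.285714 - 1 = 0.255706
W = 21.9 * 1.4 / 0.4 * 8.314 * 333.15 / 44 * 0.255706 = 1234

1234 kW


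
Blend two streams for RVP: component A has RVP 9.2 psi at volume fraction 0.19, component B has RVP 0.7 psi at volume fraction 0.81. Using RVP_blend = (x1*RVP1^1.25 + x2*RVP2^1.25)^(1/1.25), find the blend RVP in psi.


Chevron index: RVP_blend = (sum xi*RVPi^1.25)^(1/1.25)
RVP^1.25 terms: 0.19 * 9.2^1.25 + 0.81 * 0.7^1.25 = 3.56294
RVP_blend = 3.56294^(1/1.25) = 2.763

2.763 psi


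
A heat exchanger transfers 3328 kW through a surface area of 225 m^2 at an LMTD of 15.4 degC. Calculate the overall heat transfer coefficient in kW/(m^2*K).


From Q = U*A*LMTD, U = Q / (A * LMTD)
U = 3328 / (225 * 15.4) = 3328 / 3465 = 0.9605

0.9605 kW/(m^2*K)


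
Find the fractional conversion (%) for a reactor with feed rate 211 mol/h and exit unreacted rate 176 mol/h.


X = (F_in - F_out) / F_in * 100
Moles reacted = 211 - 176 = 35
X = 35 / 211 * 100
= 0.1659 * 100
= 16.59 %

16.59 %


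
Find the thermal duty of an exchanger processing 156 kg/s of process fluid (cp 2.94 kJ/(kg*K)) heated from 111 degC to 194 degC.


Q = m_dot * cp * delta_T
delta_T = 194 - 111 = 83 K
Q = 156 * 2.94 * 83
= 458.64 * 83
= 38067.12 kW

38067.12 kW


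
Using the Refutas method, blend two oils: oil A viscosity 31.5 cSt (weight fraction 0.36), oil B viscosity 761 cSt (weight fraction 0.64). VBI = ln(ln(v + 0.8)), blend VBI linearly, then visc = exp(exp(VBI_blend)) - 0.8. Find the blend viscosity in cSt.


Refutas method: VBN_i = 14.534*ln(ln(visc_i + 0.8)) + 10.975, blended linearly by mass fraction; since VBN is linear in VBI_i = ln(ln(visc_i + 0.8)) and the fractions sum to 1, blend VBI directly: visc = exp(exp(VBI_blend)) - 0.8
VBI_1 = ln(ln(31.5 + 0.8)) = 1.24561
VBI_2 = ln(ln(761 + 0.8)) = 1.89246
VBI_blend = 0.36 * 1.24561 + 0.64 * 1.89246 = 1.65959
visc_blend = exp(exp(1.65959)) - 0.8 = 191.1

191.1 cSt


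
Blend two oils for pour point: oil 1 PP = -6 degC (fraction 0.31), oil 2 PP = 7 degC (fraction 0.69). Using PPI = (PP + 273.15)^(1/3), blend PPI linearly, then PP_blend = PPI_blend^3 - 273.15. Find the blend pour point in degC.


PPI_1 = (-6 + 273.15)^(1/3) = 6.440482
PPI_2 = (7 + 273.15)^(1/3) = 6.543301
PPI_blend = 0.31 * 6.440482 + 0.69 * 6.543301 = 6.511427
PP_blend = 6.511427^3 - 273.15 = 276.0759 - 273.15 = 2.93

2.93 degC


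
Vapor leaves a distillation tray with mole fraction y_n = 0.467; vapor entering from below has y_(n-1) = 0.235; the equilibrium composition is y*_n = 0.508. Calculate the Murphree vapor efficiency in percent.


Murphree vapor efficiency: EMV = (y_n - y_(n-1)) / (y*_n - y_(n-1)) * 100
EMV = (0.467 - 0.235) / (0.508 - 0.235) * 100 = 0.232 / 0.273 * 100 = 84.98

84.98 %


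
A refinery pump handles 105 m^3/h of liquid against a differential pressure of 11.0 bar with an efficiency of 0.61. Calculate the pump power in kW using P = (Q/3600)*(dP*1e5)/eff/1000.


Q = 105 / 3600 = 0.0291667 m^3/s
P = 0.0291667 * (11.0 * 1e5) / 0.61 / 1000 = 52.60

52.60 kW


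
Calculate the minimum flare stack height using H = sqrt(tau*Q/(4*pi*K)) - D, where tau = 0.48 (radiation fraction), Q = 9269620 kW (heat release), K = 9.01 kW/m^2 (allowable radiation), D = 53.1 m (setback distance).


tau*Q/(4*pi*K) = 0.48 * 9269620 / (4 * pi * 9.01) = 39297.8
sqrt(39297.8) = 198.237
H = 198.237 - 53.1 = 145.1

145.1 m


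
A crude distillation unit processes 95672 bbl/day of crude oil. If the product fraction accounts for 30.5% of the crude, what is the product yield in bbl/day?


Crude throughput = 95672 bbl/day
Fraction yield = 30.5%
yield = throughput * fraction / 100
yield = 95672 * 30.5 / 100 = 29179.96

29179.96 bbl/day


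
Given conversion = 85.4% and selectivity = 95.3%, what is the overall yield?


Overall yield = conversion (%) * selectivity (%) / 100
Conversion = 85.4%, Selectivity = 95.3%
Y = 85.4 * 95.3 / 100
= 81.3862 %

81.3862 %


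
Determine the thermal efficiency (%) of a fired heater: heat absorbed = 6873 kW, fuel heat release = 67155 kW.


Furnace efficiency = Q_absorbed / Q_fuel * 100
= 6873 / 67155 * 100 = 10.23

10.23 %


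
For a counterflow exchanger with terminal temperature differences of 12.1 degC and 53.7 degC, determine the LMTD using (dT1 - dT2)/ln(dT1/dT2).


LMTD = (dT1 - dT2) / ln(dT1/dT2)
= (12.1 - 53.7) / ln(12.1 / 53.7) = -41.6 / -1.49021 = 27.92

27.92 degC


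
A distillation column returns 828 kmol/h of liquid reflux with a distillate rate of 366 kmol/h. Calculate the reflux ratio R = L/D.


Reflux ratio definition: R = L / D (liquid returned / distillate withdrawn)
L = 828 kmol/h, D = 366 kmol/h
R = 828 / 366 = 2.262

2.262


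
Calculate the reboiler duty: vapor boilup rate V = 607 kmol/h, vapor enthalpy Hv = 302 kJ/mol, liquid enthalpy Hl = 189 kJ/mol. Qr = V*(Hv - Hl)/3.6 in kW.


Qr = 607 * (302 - 189) / 3.6 = 607 * 113 / 3.6 = 19050

19050 kW


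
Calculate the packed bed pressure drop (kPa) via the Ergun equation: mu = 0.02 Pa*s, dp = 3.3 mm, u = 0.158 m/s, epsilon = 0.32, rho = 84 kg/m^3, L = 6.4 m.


dp = 3.3 mm = 0.0033 m
Viscous term = 150*0.02*0.158*(1-0.32)^2 / (0.0033^2*0.32^3) = 614212
Inertial term = 1.75*84*0.158^2*(1-0.32) / (0.0033*0.32^3) = 23076.9
dP/L = 614212 + 23076.9 = 637289 Pa/m
dP = 637289 * 6.4 / 1000 = 4079 kPa

4079 kPa


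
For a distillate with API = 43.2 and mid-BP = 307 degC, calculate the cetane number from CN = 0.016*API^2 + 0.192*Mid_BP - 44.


CN = 0.016 * 43.2^2 + 0.192 * 307 - 44
CN = 29.85984 + 58.944 - 44 = 44.80384

44.80384


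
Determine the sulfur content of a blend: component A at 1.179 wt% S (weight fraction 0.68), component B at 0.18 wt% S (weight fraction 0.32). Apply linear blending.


Linear sulfur blending: S_blend = x1*S1 + x2*S2
Contribution 1: 0.68 * 1.179 = 0.80172 wt%
Contribution 2: 0.32 * 0.18 = 0.0576 wt%
S_blend = 0.80172 + 0.0576 = 0.85932

0.85932 wt%


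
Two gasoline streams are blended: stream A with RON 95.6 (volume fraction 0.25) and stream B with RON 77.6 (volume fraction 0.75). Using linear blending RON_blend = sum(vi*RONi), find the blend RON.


Linear blending: RON_blend = sum(vi * RONi)
Contribution 1: 0.25 * 95.6 = 23.9
Contribution 2: 0.75 * 77.6 = 58.2
RON_blend = 23.9 + 58.2 = 82.1

82.1


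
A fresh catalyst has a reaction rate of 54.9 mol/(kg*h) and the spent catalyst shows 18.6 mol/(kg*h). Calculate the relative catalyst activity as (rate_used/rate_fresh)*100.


Activity (%) = (rate_used / rate_fresh) * 100
rate_used = 18.6, rate_fresh = 54.9
= (18.6 / 54.9) * 100
= 0.3388 * 100 = 33.88

33.88 %


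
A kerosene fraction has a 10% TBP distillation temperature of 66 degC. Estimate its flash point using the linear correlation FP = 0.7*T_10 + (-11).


FP = 0.7 * 66 + (-11) = 35.2

35.2 degC


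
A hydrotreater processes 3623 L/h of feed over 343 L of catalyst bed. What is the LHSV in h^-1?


LHSV = volumetric feed rate / catalyst volume
= 3623 L/h / 343 L
= 10.56 h^-1

10.56 h^-1


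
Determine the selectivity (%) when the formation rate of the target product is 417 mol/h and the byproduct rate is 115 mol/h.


Selectivity = desired / (desired + undesired) * 100
Total products = 417 + 115 = 532 mol/h
S = 417 / 532 * 100
= 0.7838 * 100
= 78.38 %

78.38 %


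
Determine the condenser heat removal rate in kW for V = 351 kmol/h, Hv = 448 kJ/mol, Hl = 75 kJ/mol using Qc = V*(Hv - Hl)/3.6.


Qc = 351 * (448 - 75) / 3.6 = 351 * 373 / 3.6 = 36370

36370 kW


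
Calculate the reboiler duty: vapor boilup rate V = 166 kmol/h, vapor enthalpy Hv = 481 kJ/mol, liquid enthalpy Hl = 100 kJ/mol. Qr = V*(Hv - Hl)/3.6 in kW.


Qr = 166 * (481 - 100) / 3.6 = 166 * 381 / 3.6 = 17570

17570 kW


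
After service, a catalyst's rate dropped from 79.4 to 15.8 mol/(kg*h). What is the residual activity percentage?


Activity (%) = (rate_used / rate_fresh) * 100
rate_used = 15.8, rate_fresh = 79.4
= (15.8 / 79.4) * 100
= 0.1990 * 100 = 19.90

19.90 %


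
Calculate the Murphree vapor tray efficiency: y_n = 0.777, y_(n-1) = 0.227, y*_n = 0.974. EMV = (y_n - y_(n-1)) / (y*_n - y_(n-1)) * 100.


Murphree vapor efficiency: EMV = (y_n - y_(n-1)) / (y*_n - y_(n-1)) * 100
EMV = (0.777 - 0.227) / (0.974 - 0.227) * 100 = 0.55 / 0.747 * 100 = 73.63

73.63 %


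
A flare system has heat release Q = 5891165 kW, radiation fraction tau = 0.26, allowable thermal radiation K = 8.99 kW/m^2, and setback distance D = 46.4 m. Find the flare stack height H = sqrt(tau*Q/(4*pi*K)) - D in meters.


tau*Q/(4*pi*K) = 0.26 * 5891165 / (4 * pi * 8.99) = 13558.3
sqrt(13558.3) = 116.44
H = 116.44 - 46.4 = 70.04

70.04 m


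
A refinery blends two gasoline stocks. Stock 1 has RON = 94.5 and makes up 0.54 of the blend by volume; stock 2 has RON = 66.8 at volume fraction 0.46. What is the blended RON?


Linear blending: RON_blend = sum(vi * RONi)
Contribution 1: 0.54 * 94.5 = 51.03
Contribution 2: 0.46 * 66.8 = 30.728
RON_blend = 51.03 + 30.728 = 81.758

81.758


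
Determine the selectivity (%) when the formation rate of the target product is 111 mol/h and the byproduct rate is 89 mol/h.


Selectivity = desired / (desired + undesired) * 100
Total products = 111 + 89 = 200 mol/h
S = 111 / 200 * 100
= 0.5550 * 100
= 55.50 %

55.50 %


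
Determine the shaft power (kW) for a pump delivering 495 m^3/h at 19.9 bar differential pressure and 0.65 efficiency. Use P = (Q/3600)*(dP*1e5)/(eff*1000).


Q = 495 / 3600 = 0.1375 m^3/s
P = 0.1375 * (19.9 * 1e5) / 0.65 / 1000 = 421.0

421.0 kW


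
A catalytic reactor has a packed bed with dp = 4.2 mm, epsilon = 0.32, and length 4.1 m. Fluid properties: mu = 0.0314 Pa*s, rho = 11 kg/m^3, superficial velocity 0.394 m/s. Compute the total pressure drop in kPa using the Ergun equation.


dp = 4.2 mm = 0.0042 m
Viscous term = 150*0.0314*0.394*(1-0.32)^2 / (0.0042^2*0.32^3) = 1484520
Inertial term = 1.75*11*0.394^2*(1-0.32) / (0.0042*0.32^3) = 14765
dP/L = 1484520 + 14765 = 1499280 Pa/m
dP = 1499280 * 4.1 / 1000 = 6147 kPa

6147 kPa


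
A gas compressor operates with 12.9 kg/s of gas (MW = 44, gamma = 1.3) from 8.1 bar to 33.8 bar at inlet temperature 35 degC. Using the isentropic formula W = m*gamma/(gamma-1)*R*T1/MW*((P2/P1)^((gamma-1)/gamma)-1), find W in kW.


Isentropic work: W = m*(gamma/(gamma-1))*(R*T1/MW)*((P2/P1)^((gamma-1)/gamma) - 1)
T1 = 35 + 273.15 = 308.15 K
Pressure ratio = 33.8 / 8.1 = 4.17284
Exponent = (1.3 - 1)/1.3 = 0.230769
(P2/P1)^exp - 1 = 4.17284^0.230769 - 1 = 0.390517
W = 12.9 * 1.3 / 0.3 * 8.314 * 308.15 / 44 * 0.390517 = 1271

1271 kW


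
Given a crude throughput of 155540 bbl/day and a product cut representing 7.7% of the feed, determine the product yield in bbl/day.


Crude throughput = 155540 bbl/day
Fraction yield = 7.7%
yield = throughput * fraction / 100
yield = 155540 * 7.7 / 100 = 11976.58

11976.58 bbl/day


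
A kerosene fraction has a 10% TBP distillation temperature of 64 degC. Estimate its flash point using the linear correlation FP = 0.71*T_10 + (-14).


FP = 0.71 * 64 + (-14) = 31.44

31.44 degC


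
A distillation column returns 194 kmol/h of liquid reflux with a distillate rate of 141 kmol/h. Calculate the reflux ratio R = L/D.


Reflux ratio definition: R = L / D (liquid returned / distillate withdrawn)
L = 194 kmol/h, D = 141 kmol/h
R = 194 / 141 = 1.376

1.376


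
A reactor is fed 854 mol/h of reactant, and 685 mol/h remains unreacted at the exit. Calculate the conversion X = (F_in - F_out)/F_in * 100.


X = (F_in - F_out) / F_in * 100
Moles reacted = 854 - 685 = 169
X = 169 / 854 * 100
= 0.1979 * 100
= 19.79 %

19.79 %


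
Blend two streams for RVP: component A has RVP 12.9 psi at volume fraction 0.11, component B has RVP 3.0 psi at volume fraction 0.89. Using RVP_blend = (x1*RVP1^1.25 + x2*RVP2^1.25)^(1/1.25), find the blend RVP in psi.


Chevron index: RVP_blend = (sum xi*RVPi^1.25)^(1/1.25)
RVP^1.25 terms: 0.11 * 12.9^1.25 + 0.89 * 3.0^1.25 = 6.20316
RVP_blend = 6.20316^(1/1.25) = 4.306

4.306 psi


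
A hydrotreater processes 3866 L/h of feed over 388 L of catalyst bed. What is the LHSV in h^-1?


LHSV = volumetric feed rate / catalyst volume
= 3866 L/h / 388 L
= 9.964 h^-1

9.964 h^-1


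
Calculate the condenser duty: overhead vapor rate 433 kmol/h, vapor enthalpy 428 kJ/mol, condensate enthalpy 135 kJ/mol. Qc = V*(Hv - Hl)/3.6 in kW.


Qc = 433 * (428 - 135) / 3.6 = 433 * 293 / 3.6 = 35240

35240 kW


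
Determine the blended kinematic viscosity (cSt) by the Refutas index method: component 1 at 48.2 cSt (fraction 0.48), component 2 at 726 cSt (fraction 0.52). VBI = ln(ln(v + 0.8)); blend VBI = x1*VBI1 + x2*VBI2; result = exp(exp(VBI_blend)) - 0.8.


Refutas method: VBN_i = 14.534*ln(ln(visc_i + 0.8)) + 10.975, blended linearly by mass fraction; since VBN is linear in VBI_i = ln(ln(visc_i + 0.8)) and the fractions sum to 1, blend VBI directly: visc = exp(exp(VBI_blend)) - 0.8
VBI_1 = ln(ln(48.2 + 0.8)) = 1.35888
VBI_2 = ln(ln(726 + 0.8)) = 1.88535
VBI_blend = 0.48 * 1.35888 + 0.52 * 1.88535 = 1.63264
visc_blend = exp(exp(1.63264)) - 0.8 = 166.1

166.1 cSt


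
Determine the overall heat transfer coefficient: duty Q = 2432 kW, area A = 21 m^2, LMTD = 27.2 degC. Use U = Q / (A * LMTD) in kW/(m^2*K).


From Q = U*A*LMTD, U = Q / (A * LMTD)
U = 2432 / (21 * 27.2) = 2432 / 571.2 = 4.258

4.258 kW/(m^2*K)


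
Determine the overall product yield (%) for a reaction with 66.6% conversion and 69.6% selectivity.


Overall yield = conversion (%) * selectivity (%) / 100
Conversion = 66.6%, Selectivity = 69.6%
Y = 66.6 * 69.6 / 100
= 46.3536 %

46.3536 %


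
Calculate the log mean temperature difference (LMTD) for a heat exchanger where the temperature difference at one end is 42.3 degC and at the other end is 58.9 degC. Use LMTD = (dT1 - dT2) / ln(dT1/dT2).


LMTD = (dT1 - dT2) / ln(dT1/dT2)
= (42.3 - 58.9) / ln(42.3 / 58.9) = -16.6 / -0.331054 = 50.14

50.14 degC


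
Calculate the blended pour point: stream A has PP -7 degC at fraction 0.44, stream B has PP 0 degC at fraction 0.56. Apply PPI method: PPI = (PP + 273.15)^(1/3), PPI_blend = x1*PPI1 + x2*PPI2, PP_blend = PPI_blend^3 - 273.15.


PPI_1 = (-7 + 273.15)^(1/3) = 6.432436
PPI_2 = (0 + 273.15)^(1/3) = 6.488342
PPI_blend = 0.44 * 6.432436 + 0.56 * 6.488342 = 6.463743
PP_blend = 6.463743^3 - 273.15 = 270.055 - 273.15 = -3.09

-3.09 degC


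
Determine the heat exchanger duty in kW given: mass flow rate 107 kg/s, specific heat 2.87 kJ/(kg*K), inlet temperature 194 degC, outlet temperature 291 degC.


Q = m_dot * cp * delta_T
delta_T = 291 - 194 = 97 K
Q = 107 * 2.87 * 97
= 307.09 * 97
= 29787.73 kW

29787.73 kW


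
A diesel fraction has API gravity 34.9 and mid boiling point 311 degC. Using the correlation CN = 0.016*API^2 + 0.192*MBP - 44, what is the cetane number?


CN = 0.016 * 34.9^2 + 0.192 * 311 - 44
CN = 19.48816 + 59.712 - 44 = 35.20016

35.20016


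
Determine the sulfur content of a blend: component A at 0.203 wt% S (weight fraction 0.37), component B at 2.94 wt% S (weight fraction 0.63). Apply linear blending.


Linear sulfur blending: S_blend = x1*S1 + x2*S2
Contribution 1: 0.37 * 0.203 = 0.07511 wt%
Contribution 2: 0.63 * 2.94 = 1.8522 wt%
S_blend = 0.07511 + 1.8522 = 1.92731

1.92731 wt%


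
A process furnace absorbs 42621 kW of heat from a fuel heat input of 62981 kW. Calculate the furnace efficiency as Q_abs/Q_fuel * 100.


Furnace efficiency = Q_absorbed / Q_fuel * 100
= 42621 / 62981 * 100 = 67.67

67.67 %


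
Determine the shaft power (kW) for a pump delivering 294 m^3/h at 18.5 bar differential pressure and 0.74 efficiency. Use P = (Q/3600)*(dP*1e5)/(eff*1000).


Q = 294 / 3600 = 0.0816667 m^3/s
P = 0.0816667 * (18.5 * 1e5) / 0.74 / 1000 = 204.2

204.2 kW


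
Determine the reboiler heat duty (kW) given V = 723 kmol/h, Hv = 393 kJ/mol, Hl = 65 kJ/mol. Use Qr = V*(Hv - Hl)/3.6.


Qr = 723 * (393 - 65) / 3.6 = 723 * 328 / 3.6 = 65870

65870 kW


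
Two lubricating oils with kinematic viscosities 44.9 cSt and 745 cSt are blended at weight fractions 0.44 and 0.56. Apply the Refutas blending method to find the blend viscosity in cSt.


Refutas method: VBN_i = 14.534*ln(ln(visc_i + 0.8)) + 10.975, blended linearly by mass fraction; since VBN is linear in VBI_i = ln(ln(visc_i + 0.8)) and the fractions sum to 1, blend VBI directly: visc = exp(exp(VBI_blend)) - 0.8
VBI_1 = ln(ln(44.9 + 0.8)) = 1.3408
VBI_2 = ln(ln(745 + 0.8)) = 1.88926
VBI_blend = 0.44 * 1.3408 + 0.56 * 1.88926 = 1.64794
visc_blend = exp(exp(1.64794)) - 0.8 = 179.8

179.8 cSt


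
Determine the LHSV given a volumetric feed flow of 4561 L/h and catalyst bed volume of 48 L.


LHSV = volumetric feed rate / catalyst volume
= 4561 L/h / 48 L
= 95.02 h^-1

95.02 h^-1


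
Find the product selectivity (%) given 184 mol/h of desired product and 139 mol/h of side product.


Selectivity = desired / (desired + undesired) * 100
Total products = 184 + 139 = 323 mol/h
S = 184 / 323 * 100
= 0.5697 * 100
= 56.97 %

56.97 %


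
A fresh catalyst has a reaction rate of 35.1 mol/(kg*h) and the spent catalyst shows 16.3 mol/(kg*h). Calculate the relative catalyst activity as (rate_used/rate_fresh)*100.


Activity (%) = (rate_used / rate_fresh) * 100
rate_used = 16.3, rate_fresh = 35.1
= (16.3 / 35.1) * 100
= 0.4644 * 100 = 46.44

46.44 %


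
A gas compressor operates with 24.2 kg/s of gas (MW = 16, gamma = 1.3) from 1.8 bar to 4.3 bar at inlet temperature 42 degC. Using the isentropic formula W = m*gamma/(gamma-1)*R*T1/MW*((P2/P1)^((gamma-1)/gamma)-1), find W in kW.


Isentropic work: W = m*(gamma/(gamma-1))*(R*T1/MW)*((P2/P1)^((gamma-1)/gamma) - 1)
T1 = 42 + 273.15 = 315.15 K
Pressure ratio = 4.3 / 1.8 = 2.38889
Exponent = (1.3 - 1)/1.3 = 0.230769
(P2/P1)^exp - 1 = 2.38889^0.230769 - 1 = 0.222576
W = 24.2 * 1.3 / 0.3 * 8.314 * 315.15 / 16 * 0.222576 = 3822

3822 kW


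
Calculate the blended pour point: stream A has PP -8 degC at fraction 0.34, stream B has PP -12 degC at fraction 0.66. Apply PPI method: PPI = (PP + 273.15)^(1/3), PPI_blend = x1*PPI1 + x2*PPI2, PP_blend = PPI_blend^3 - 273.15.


PPI_1 = (-8 + 273.15)^(1/3) = 6.42437
PPI_2 = (-12 + 273.15)^(1/3) = 6.391901
PPI_blend = 0.34 * 6.42437 + 0.66 * 6.391901 = 6.40294
PP_blend = 6.40294^3 - 273.15 = 262.5054 - 273.15 = -10.64

-10.64 degC


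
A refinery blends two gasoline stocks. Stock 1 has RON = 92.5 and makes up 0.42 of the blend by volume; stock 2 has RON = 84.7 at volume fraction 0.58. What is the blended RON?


Linear blending: RON_blend = sum(vi * RONi)
Contribution 1: 0.42 * 92.5 = 38.85
Contribution 2: 0.58 * 84.7 = 49.126
RON_blend = 38.85 + 49.126 = 87.976

87.976


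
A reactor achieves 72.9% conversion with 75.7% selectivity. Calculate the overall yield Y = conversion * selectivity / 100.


Overall yield = conversion (%) * selectivity (%) / 100
Conversion = 72.9%, Selectivity = 75.7%
Y = 72.9 * 75.7 / 100
= 55.1853 %

55.1853 %


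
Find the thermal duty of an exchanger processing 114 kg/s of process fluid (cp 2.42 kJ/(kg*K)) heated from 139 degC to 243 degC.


Q = m_dot * cp * delta_T
delta_T = 243 - 139 = 104 K
Q = 114 * 2.42 * 104
= 275.88 * 104
= 28691.52 kW

28691.52 kW


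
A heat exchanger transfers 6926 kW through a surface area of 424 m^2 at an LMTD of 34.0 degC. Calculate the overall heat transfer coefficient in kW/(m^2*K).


From Q = U*A*LMTD, U = Q / (A * LMTD)
U = 6926 / (424 * 34.0) = 6926 / 14416 = 0.4804

0.4804 kW/(m^2*K)


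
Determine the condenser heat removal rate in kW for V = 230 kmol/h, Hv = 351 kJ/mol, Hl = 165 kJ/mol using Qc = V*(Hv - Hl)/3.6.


Qc = 230 * (351 - 165) / 3.6 = 230 * 186 / 3.6 = 11880

11880 kW


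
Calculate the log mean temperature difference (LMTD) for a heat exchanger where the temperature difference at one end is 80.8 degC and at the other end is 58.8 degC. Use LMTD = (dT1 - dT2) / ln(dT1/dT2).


LMTD = (dT1 - dT2) / ln(dT1/dT2)
= (80.8 - 58.8) / ln(80.8 / 58.8) = 22 / 0.317835 = 69.22

69.22 degC


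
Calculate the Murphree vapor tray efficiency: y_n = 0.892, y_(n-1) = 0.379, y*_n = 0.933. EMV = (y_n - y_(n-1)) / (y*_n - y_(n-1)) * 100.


Murphree vapor efficiency: EMV = (y_n - y_(n-1)) / (y*_n - y_(n-1)) * 100
EMV = (0.892 - 0.379) / (0.933 - 0.379) * 100 = 0.513 / 0.554 * 100 = 92.60

92.60 %


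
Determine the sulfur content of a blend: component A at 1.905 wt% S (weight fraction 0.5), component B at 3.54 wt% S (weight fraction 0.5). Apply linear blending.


Linear sulfur blending: S_blend = x1*S1 + x2*S2
Contribution 1: 0.5 * 1.905 = 0.9525 wt%
Contribution 2: 0.5 * 3.54 = 1.77 wt%
S_blend = 0.9525 + 1.77 = 2.7225

2.7225 wt%


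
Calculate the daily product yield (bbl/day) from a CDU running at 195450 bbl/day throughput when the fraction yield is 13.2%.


Crude throughput = 195450 bbl/day
Fraction yield = 13.2%
yield = throughput * fraction / 100
yield = 195450 * 13.2 / 100 = 25799.4

25799.4 bbl/day


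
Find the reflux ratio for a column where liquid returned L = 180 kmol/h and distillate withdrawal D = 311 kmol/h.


Reflux ratio definition: R = L / D (liquid returned / distillate withdrawn)
L = 180 kmol/h, D = 311 kmol/h
R = 180 / 311 = 0.5788

0.5788


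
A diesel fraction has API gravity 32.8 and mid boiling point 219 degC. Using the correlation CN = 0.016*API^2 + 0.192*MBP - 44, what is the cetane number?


CN = 0.016 * 32.8^2 + 0.192 * 219 - 44
CN = 17.21344 + 42.048 - 44 = 15.26144

15.26144


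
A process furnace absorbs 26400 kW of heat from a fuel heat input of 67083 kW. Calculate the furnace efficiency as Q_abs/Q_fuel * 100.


Furnace efficiency = Q_absorbed / Q_fuel * 100
= 26400 / 67083 * 100 = 39.35

39.35 %


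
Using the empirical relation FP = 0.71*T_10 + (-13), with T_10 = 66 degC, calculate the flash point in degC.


FP = 0.71 * 66 + (-13) = 33.86

33.86 degC


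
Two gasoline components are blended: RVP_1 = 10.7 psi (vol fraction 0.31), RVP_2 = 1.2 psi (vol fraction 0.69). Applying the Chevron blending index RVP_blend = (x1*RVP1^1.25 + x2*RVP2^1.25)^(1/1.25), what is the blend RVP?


Chevron index: RVP_blend = (sum xi*RVPi^1.25)^(1/1.25)
RVP^1.25 terms: 0.31 * 10.7^1.25 + 0.69 * 1.2^1.25 = 6.86579
RVP_blend = 6.86579^(1/1.25) = 4.670

4.670 psi


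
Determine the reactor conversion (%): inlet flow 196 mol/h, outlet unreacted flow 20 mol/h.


X = (F_in - F_out) / F_in * 100
Moles reacted = 196 - 20 = 176
X = 176 / 196 * 100
= 0.8980 * 100
= 89.80 %

89.80 %


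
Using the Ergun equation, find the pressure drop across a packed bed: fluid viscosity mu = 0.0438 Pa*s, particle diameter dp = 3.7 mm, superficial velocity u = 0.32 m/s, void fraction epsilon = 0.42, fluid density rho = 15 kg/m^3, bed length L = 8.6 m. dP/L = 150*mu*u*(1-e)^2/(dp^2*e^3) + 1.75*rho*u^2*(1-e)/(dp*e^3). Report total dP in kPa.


dp = 3.7 mm = 0.0037 m
Viscous term = 150*0.0438*0.32*(1-0.42)^2 / (0.0037^2*0.42^3) = 697301
Inertial term = 1.75*15*0.32^2*(1-0.42) / (0.0037*0.42^3) = 5687.32
dP/L = 697301 + 5687.32 = 702988 Pa/m
dP = 702988 * 8.6 / 1000 = 6046 kPa

6046 kPa


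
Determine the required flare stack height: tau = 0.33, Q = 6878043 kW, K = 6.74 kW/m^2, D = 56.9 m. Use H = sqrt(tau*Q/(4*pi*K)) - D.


tau*Q/(4*pi*K) = 0.33 * 6878043 / (4 * pi * 6.74) = 26798.4
sqrt(26798.4) = 163.702
H = 163.702 - 56.9 = 106.8

106.8 m


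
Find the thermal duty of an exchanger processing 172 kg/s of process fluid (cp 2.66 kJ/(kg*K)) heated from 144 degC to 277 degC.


Q = m_dot * cp * delta_T
delta_T = 277 - 144 = 133 K
Q = 172 * 2.66 * 133
= 457.52 * 133
= 60850.16 kW

60850.16 kW


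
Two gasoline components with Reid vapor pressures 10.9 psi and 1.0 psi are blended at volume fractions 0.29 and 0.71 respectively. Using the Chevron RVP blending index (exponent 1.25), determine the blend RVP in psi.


Chevron index: RVP_blend = (sum xi*RVPi^1.25)^(1/1.25)
RVP^1.25 terms: 0.29 * 10.9^1.25 + 0.71 * 1.0^1.25 = 6.45356
RVP_blend = 6.45356^(1/1.25) = 4.445

4.445 psi


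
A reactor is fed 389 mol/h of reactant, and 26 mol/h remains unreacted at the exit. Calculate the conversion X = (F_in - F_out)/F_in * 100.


X = (F_in - F_out) / F_in * 100
Moles reacted = 389 - 26 = 363
X = 363 / 389 * 100
= 0.9332 * 100
= 93.32 %

93.32 %


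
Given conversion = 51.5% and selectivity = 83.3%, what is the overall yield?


Overall yield = conversion (%) * selectivity (%) / 100
Conversion = 51.5%, Selectivity = 83.3%
Y = 51.5 * 83.3 / 100
= 42.8995 %

42.8995 %


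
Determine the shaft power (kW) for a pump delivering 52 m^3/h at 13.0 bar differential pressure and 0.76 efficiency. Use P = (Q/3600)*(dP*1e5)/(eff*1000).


Q = 52 / 3600 = 0.0144444 m^3/s
P = 0.0144444 * (13.0 * 1e5) / 0.76 / 1000 = 24.71

24.71 kW


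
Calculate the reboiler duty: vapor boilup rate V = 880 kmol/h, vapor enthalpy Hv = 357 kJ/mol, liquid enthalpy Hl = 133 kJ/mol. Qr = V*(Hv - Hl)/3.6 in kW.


Qr = 880 * (357 - 133) / 3.6 = 880 * 224 / 3.6 = 54760

54760 kW


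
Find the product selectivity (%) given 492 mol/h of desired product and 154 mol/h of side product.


Selectivity = desired / (desired + undesired) * 100
Total products = 492 + 154 = 646 mol/h
S = 492 / 646 * 100
= 0.7616 * 100
= 76.16 %

76.16 %


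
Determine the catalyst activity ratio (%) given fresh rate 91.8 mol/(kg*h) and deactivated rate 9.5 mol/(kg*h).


Activity (%) = (rate_used / rate_fresh) * 100
rate_used = 9.5, rate_fresh = 91.8
= (9.5 / 91.8) * 100
= 0.1035 * 100 = 10.35

10.35 %


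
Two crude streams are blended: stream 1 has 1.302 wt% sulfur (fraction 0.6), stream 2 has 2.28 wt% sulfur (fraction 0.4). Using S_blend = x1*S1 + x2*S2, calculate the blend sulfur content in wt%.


Linear sulfur blending: S_blend = x1*S1 + x2*S2
Contribution 1: 0.6 * 1.302 = 0.7812 wt%
Contribution 2: 0.4 * 2.28 = 0.912 wt%
S_blend = 0.7812 + 0.912 = 1.6932

1.6932 wt%


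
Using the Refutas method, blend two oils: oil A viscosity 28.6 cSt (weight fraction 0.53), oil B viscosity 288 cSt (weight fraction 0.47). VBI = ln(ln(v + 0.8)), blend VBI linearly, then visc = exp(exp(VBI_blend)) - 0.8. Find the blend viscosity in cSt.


Refutas method: VBN_i = 14.534*ln(ln(visc_i + 0.8)) + 10.975, blended linearly by mass fraction; since VBN is linear in VBI_i = ln(ln(visc_i + 0.8)) and the fractions sum to 1, blend VBI directly: visc = exp(exp(VBI_blend)) - 0.8
VBI_1 = ln(ln(28.6 + 0.8)) = 1.21817
VBI_2 = ln(ln(288 + 0.8)) = 1.73444
VBI_blend = 0.53 * 1.21817 + 0.47 * 1.73444 = 1.46082
visc_blend = exp(exp(1.46082)) - 0.8 = 73.60

73.60 cSt


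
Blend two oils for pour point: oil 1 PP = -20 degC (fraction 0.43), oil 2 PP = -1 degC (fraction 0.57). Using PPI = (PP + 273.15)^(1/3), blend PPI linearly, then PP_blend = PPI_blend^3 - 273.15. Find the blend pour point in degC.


PPI_1 = (-20 + 273.15)^(1/3) = 6.325953
PPI_2 = (-1 + 273.15)^(1/3) = 6.480414
PPI_blend = 0.43 * 6.325953 + 0.57 * 6.480414 = 6.413996
PP_blend = 6.413996^3 - 273.15 = 263.8676 - 273.15 = -9.28

-9.28 degC


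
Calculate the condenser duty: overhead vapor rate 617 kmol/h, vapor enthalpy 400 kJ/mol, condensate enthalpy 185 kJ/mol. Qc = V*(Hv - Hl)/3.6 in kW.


Qc = 617 * (400 - 185) / 3.6 = 617 * 215 / 3.6 = 36850

36850 kW


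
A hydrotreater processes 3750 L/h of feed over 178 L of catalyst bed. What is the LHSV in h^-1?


LHSV = volumetric feed rate / catalyst volume
= 3750 L/h / 178 L
= 21.07 h^-1

21.07 h^-1


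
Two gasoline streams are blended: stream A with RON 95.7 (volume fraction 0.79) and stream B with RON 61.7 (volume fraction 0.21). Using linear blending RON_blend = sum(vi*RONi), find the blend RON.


Linear blending: RON_blend = sum(vi * RONi)
Contribution 1: 0.79 * 95.7 = 75.603
Contribution 2: 0.21 * 61.7 = 12.957
RON_blend = 75.603 + 12.957 = 88.56

88.56


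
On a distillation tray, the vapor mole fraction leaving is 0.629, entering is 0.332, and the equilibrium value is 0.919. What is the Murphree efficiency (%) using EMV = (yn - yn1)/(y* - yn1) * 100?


Murphree vapor efficiency: EMV = (y_n - y_(n-1)) / (y*_n - y_(n-1)) * 100
EMV = (0.629 - 0.332) / (0.919 - 0.332) * 100 = 0.297 / 0.587 * 100 = 50.60

50.60 %


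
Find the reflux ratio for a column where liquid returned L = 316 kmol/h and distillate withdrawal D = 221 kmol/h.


Reflux ratio definition: R = L / D (liquid returned / distillate withdrawn)
L = 316 kmol/h, D = 221 kmol/h
R = 316 / 221 = 1.430

1.430


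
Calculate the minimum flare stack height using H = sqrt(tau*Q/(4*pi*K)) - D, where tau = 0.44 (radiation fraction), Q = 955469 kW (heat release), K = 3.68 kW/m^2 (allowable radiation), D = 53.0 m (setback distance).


tau*Q/(4*pi*K) = 0.44 * 955469 / (4 * pi * 3.68) = 9091
sqrt(9091) = 95.3467
H = 95.3467 - 53.0 = 42.35

42.35 m


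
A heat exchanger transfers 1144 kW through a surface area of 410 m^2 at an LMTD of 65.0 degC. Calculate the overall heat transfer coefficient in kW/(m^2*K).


From Q = U*A*LMTD, U = Q / (A * LMTD)
U = 1144 / (410 * 65.0) = 1144 / 26650 = 0.04293

0.04293 kW/(m^2*K)


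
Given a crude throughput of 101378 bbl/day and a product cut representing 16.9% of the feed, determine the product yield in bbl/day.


Crude throughput = 101378 bbl/day
Fraction yield = 16.9%
yield = throughput * fraction / 100
yield = 101378 * 16.9 / 100 = 17132.882

17132.882 bbl/day


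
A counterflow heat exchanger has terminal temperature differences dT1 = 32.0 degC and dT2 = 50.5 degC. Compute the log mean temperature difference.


LMTD = (dT1 - dT2) / ln(dT1/dT2)
= (32.0 - 50.5) / ln(32.0 / 50.5) = -18.5 / -0.456237 = 40.55

40.55 degC


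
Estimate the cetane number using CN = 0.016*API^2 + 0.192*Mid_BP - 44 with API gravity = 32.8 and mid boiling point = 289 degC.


CN = 0.016 * 32.8^2 + 0.192 * 289 - 44
CN = 17.21344 + 55.488 - 44 = 28.70144

28.70144


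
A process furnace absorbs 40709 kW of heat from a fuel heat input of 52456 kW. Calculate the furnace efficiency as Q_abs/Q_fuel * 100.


Furnace efficiency = Q_absorbed / Q_fuel * 100
= 40709 / 52456 * 100 = 77.61

77.61 %


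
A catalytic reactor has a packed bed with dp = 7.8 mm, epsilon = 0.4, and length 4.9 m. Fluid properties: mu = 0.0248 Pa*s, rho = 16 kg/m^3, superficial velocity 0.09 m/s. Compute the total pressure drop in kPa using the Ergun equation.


dp = 7.8 mm = 0.0078 m
Viscous term = 150*0.0248*0.09*(1-0.4)^2 / (0.0078^2*0.4^3) = 30954.1
Inertial term = 1.75*16*0.09^2*(1-0.4) / (0.0078*0.4^3) = 272.596
dP/L = 30954.1 + 272.596 = 31226.7 Pa/m
dP = 31226.7 * 4.9 / 1000 = 153.0 kPa

153.0 kPa


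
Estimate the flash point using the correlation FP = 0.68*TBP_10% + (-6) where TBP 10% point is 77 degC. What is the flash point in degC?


FP = 0.68 * 77 + (-6) = 46.36

46.36 degC


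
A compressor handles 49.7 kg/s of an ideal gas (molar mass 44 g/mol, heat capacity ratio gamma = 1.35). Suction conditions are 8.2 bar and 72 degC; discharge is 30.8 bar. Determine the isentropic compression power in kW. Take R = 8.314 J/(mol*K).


Isentropic work: W = m*(gamma/(gamma-1))*(R*T1/MW)*((P2/P1)^((gamma-1)/gamma) - 1)
T1 = 72 + 273.15 = 345.15 K
Pressure ratio = 30.8 / 8.2 = 3.7561
Exponent = (1.35 - 1)/1.35 = 0.259259
(P2/P1)^exp - 1 = 3.7561^0.259259 - 1 = 0.409308
W = 49.7 * 1.35 / 0.35 * 8.314 * 345.15 / 44 * 0.409308 = 5117

5117 kW


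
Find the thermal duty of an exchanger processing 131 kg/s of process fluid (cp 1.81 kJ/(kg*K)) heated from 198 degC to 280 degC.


Q = m_dot * cp * delta_T
delta_T = 280 - 198 = 82 K
Q = 131 * 1.81 * 82
= 237.11 * 82
= 19443.02 kW

19443.02 kW


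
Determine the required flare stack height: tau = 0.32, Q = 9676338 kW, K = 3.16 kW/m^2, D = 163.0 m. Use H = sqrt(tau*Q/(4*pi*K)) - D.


tau*Q/(4*pi*K) = 0.32 * 9676338 / (4 * pi * 3.16) = 77976.6
sqrt(77976.6) = 279.243
H = 279.243 - 163.0 = 116.2

116.2 m


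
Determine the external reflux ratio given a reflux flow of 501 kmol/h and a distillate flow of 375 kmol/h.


Reflux ratio definition: R = L / D (liquid returned / distillate withdrawn)
L = 501 kmol/h, D = 375 kmol/h
R = 501 / 375 = 1.336

1.336


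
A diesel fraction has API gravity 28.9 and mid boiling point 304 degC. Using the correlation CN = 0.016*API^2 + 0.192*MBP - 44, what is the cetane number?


CN = 0.016 * 28.9^2 + 0.192 * 304 - 44
CN = 13.36336 + 58.368 - 44 = 27.73136

27.73136
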